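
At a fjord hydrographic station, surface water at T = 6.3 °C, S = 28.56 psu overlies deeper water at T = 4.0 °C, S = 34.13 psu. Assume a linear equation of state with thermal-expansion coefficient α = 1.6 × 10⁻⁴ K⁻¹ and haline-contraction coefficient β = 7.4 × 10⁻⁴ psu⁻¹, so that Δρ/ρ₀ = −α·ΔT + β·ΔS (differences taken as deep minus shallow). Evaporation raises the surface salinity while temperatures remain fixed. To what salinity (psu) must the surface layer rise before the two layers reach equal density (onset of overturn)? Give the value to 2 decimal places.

Neutral buoyancy requires −α(T_deep − T_surf) + β(S_deep − S_surf′) = 0.
S_surf′ = S_deep − (α/β)·ΔT = 34.13 − (1.6 × 10⁻⁴/7.4 × 10⁻⁴)·(-2.3) = 34.6273 psu.
Increase required: 34.6273 − 28.56 = 6.0673 psu.

34.63 psu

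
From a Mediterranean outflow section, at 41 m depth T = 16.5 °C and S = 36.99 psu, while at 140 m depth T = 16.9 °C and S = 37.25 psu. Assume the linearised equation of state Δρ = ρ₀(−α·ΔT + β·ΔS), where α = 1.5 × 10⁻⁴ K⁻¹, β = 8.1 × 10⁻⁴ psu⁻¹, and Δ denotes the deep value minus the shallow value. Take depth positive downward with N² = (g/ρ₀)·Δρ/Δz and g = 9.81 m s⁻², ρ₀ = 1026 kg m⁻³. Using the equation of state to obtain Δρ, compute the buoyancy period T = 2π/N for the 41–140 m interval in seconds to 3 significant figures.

ΔT = +0.4 K, ΔS = +0.26 psu (deep − shallow).
Δρ/ρ₀ = −αΔT + βΔS = -6.00 × 10⁻⁵ + 2.106 × 10⁻⁴ = 1.506 × 10⁻⁴, so Δρ ≈ 0.1545 kg m⁻³.
N² = (g/ρ₀)·Δρ/Δz = g·(Δρ/ρ₀)/Δz = 9.81 × 1.506 × 10⁻⁴ / 99 = 1.4923 × 10⁻⁵ s⁻².
N = √(1.4923 × 10⁻⁵) = 3.8630 × 10⁻³ rad s⁻¹ → T = 2π/N = 1.6265 × 10³ s ≈ 1.63 × 10³ s.

1.63 × 10³ s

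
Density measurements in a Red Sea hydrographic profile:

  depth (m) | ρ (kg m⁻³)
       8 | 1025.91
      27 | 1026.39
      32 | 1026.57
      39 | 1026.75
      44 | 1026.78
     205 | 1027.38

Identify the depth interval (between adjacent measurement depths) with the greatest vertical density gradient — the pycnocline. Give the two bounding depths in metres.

Compute the density gradient over each adjacent pair:
  8–27 m: Δρ/Δz = 0.48/19 = 0.025 kg m⁻⁴
  27–32 m: Δρ/Δz = 0.18/5 = 0.036 kg m⁻⁴
  32–39 m: Δρ/Δz = 0.18/7 = 0.026 kg m⁻⁴
  39–44 m: Δρ/Δz = 0.03/5 = 6.0 × 10⁻³ kg m⁻⁴
  44–205 m: Δρ/Δz = 0.60/161 = 3.7 × 10⁻³ kg m⁻⁴
The largest gradient is in the 27–32 m interval — the pycnocline.

27–32 m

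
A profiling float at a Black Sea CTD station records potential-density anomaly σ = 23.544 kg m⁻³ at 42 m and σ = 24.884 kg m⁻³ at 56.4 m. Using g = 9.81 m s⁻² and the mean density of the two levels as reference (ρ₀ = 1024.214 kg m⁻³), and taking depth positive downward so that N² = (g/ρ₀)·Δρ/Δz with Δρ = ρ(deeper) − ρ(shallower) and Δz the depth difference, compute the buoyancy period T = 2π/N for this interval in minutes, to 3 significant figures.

3.51 min

Δρ = 1024.884 − 1023.544 = 1.340 kg m⁻³ over Δz = 56.4 − 42 = 14.4 m.
N² = (9.81/1024.214) × (1.340/14.4) = 8.9129 × 10⁻⁴ s⁻².
N = √(8.9129 × 10⁻⁴) = 0.029854 rad s⁻¹, so T = 2π/N = 210.46 s = 3.5077 min ≈ 3.51 min.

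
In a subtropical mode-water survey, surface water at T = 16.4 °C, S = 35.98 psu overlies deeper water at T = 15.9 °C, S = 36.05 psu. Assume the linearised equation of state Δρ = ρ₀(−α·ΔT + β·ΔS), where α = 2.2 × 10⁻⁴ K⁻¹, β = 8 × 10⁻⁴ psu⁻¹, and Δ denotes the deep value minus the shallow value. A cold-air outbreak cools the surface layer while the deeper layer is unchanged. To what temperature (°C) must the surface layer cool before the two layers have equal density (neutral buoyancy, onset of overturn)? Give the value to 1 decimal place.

15.6 °C

Neutral buoyancy requires Δρ = 0, i.e. −α(T_deep − T_surf′) + β(S_deep − S_surf) = 0.
T_surf′ = T_deep − (β/α)·ΔS = 15.9 − (8 × 10⁻⁴/2.2 × 10⁻⁴)·(+0.07) = 15.645 °C.
Cooling required: 16.4 − (15.645) = 0.755 °C.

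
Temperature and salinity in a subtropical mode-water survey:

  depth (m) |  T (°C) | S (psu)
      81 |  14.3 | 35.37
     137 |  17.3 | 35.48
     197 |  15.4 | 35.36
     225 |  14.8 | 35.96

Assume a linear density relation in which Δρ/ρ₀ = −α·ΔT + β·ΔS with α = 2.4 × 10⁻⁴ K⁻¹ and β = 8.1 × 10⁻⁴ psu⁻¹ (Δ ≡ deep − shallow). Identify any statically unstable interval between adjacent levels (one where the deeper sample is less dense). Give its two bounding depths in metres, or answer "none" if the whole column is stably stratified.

Evaluate Δρ/ρ₀ = −αΔT + βΔS across each adjacent pair:
  81–137 m: −αΔT+βΔS = −(2.4 × 10⁻⁴)(+3.0)+(8.1 × 10⁻⁴)(+0.11) = -6.3 × 10⁻⁴ → UNSTABLE
  137–197 m: −αΔT+βΔS = −(2.4 × 10⁻⁴)(-1.9)+(8.1 × 10⁻⁴)(-0.12) = 3.6 × 10⁻⁴ → stable
  197–225 m: −αΔT+βΔS = −(2.4 × 10⁻⁴)(-0.6)+(8.1 × 10⁻⁴)(+0.60) = 6.3 × 10⁻⁴ → stable
The 81–137 m interval has Δρ < 0: lighter water underlies denser water.

81–137 m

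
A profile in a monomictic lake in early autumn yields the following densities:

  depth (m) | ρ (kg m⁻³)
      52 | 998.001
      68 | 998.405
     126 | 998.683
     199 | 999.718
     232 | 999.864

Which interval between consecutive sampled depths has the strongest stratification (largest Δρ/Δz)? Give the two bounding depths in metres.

Compute the density gradient over each adjacent pair:
  52–68 m: Δρ/Δz = 0.404/16 = 0.025 kg m⁻⁴
  68–126 m: Δρ/Δz = 0.278/58 = 4.8 × 10⁻³ kg m⁻⁴
  126–199 m: Δρ/Δz = 1.035/73 = 0.014 kg m⁻⁴
  199–232 m: Δρ/Δz = 0.146/33 = 4.4 × 10⁻³ kg m⁻⁴
The largest gradient is in the 52–68 m interval — the pycnocline.

52–68 m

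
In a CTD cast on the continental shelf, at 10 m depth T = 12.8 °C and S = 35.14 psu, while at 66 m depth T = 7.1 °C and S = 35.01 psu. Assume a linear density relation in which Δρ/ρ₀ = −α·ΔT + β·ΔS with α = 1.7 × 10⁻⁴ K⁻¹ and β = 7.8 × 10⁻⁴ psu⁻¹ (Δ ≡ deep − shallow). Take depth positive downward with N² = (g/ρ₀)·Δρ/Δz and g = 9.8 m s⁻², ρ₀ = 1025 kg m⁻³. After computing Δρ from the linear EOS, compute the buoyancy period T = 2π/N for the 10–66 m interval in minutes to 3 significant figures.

ΔT = -5.7 K, ΔS = -0.13 psu (deep − shallow).
Δρ/ρ₀ = −αΔT + βΔS = 9.69 × 10⁻⁴ − 1.014 × 10⁻⁴ = 8.676 × 10⁻⁴, so Δρ ≈ 0.8893 kg m⁻³.
N² = (g/ρ₀)·Δρ/Δz = g·(Δρ/ρ₀)/Δz = 9.8 × 8.676 × 10⁻⁴ / 56 = 1.5183 × 10⁻⁴ s⁻².
N = √(1.5183 × 10⁻⁴) = 0.012322 rad s⁻¹ → T = 2π/N = 509.92 s = 8.4987 min ≈ 8.50 min.

8.50 min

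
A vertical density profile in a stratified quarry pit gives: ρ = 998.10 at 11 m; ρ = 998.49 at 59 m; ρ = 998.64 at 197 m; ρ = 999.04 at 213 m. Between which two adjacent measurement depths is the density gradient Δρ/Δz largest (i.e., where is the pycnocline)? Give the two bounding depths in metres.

Compute the density gradient over each adjacent pair:
  11–59 m: Δρ/Δz = 0.39/48 = 8.1 × 10⁻³ kg m⁻⁴
  59–197 m: Δρ/Δz = 0.15/138 = 1.1 × 10⁻³ kg m⁻⁴
  197–213 m: Δρ/Δz = 0.40/16 = 0.025 kg m⁻⁴
The largest gradient is in the 197–213 m interval — the pycnocline.

197–213 m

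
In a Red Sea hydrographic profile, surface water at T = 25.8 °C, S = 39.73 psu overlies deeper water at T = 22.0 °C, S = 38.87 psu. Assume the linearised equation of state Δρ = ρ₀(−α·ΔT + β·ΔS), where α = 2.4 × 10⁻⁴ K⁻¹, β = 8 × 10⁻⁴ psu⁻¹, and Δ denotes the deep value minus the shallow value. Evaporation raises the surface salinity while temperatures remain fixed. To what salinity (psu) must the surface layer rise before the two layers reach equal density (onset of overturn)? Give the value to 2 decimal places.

Neutral buoyancy requires −α(T_deep − T_surf) + β(S_deep − S_surf′) = 0.
S_surf′ = S_deep − (α/β)·ΔT = 38.87 − (2.4 × 10⁻⁴/8 × 10⁻⁴)·(-3.8) = 40.0100 psu.
Increase required: 40.0100 − 39.73 = 0.2800 psu.

40.01 psu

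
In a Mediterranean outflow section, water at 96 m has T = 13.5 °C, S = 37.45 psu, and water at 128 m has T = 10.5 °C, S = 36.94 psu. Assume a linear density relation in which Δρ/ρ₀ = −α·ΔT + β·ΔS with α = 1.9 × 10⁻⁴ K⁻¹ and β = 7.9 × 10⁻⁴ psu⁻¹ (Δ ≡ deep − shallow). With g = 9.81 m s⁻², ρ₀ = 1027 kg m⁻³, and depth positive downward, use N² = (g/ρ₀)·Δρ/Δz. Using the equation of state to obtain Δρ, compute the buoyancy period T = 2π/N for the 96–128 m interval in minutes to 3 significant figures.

14.6 min

ΔT = -3.0 K, ΔS = -0.51 psu (deep − shallow).
Δρ/ρ₀ = −αΔT + βΔS = 5.70 × 10⁻⁴ − 4.029 × 10⁻⁴ = 1.671 × 10⁻⁴, so Δρ ≈ 0.1716 kg m⁻³.
N² = (g/ρ₀)·Δρ/Δz = g·(Δρ/ρ₀)/Δz = 9.81 × 1.671 × 10⁻⁴ / 32 = 5.1227 × 10⁻⁵ s⁻².
N = √(5.1227 × 10⁻⁵) = 7.1573 × 10⁻³ rad s⁻¹ → T = 2π/N = 877.87 s = 14.631 min ≈ 14.6 min.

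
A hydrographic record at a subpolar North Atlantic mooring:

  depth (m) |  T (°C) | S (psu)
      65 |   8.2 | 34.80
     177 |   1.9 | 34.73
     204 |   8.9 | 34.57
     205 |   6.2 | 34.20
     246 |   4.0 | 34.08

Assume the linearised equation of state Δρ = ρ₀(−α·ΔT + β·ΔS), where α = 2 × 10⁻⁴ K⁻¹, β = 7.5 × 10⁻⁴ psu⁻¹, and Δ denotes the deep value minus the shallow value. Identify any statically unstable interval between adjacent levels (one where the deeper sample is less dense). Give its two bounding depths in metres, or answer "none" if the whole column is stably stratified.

177–204 m

Evaluate Δρ/ρ₀ = −αΔT + βΔS across each adjacent pair:
  65–177 m: −αΔT+βΔS = −(2 × 10⁻⁴)(-6.3)+(7.5 × 10⁻⁴)(-0.07) = 1.2 × 10⁻³ → stable
  177–204 m: −αΔT+βΔS = −(2 × 10⁻⁴)(+7.0)+(7.5 × 10⁻⁴)(-0.16) = -1.5 × 10⁻³ → UNSTABLE
  204–205 m: −αΔT+βΔS = −(2 × 10⁻⁴)(-2.7)+(7.5 × 10⁻⁴)(-0.37) = 2.6 × 10⁻⁴ → stable
  205–246 m: −αΔT+βΔS = −(2 × 10⁻⁴)(-2.2)+(7.5 × 10⁻⁴)(-0.12) = 3.5 × 10⁻⁴ → stable
The 177–204 m interval has Δρ < 0: lighter water underlies denser water.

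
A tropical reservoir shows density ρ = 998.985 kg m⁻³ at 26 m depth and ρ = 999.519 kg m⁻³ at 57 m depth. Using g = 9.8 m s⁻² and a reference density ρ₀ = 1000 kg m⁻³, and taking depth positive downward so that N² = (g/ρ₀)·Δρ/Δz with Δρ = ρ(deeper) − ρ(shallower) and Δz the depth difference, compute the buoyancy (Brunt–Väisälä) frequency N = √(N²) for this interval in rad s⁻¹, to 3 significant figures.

Δρ = 999.519 − 998.985 = 0.534 kg m⁻³ over Δz = 57 − 26 = 31 m.
N² = (9.8/1000) × (0.534/31) = 1.6881 × 10⁻⁴ s⁻².
N = √(1.6881 × 10⁻⁴) = 0.012993 rad s⁻¹ ≈ 0.0130 rad s⁻¹.

0.0130 rad s⁻¹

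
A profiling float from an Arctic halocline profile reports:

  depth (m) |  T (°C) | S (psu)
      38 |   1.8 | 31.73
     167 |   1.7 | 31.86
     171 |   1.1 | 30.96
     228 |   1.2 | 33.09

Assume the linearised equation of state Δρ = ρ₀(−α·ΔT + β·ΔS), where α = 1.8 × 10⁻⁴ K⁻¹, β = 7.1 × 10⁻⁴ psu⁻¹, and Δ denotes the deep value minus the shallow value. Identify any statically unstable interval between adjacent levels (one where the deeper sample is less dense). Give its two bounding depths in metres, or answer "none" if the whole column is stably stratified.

Evaluate Δρ/ρ₀ = −αΔT + βΔS across each adjacent pair:
  38–167 m: −αΔT+βΔS = −(1.8 × 10⁻⁴)(-0.1)+(7.1 × 10⁻⁴)(+0.13) = 1.1 × 10⁻⁴ → stable
  167–171 m: −αΔT+βΔS = −(1.8 × 10⁻⁴)(-0.6)+(7.1 × 10⁻⁴)(-0.90) = -5.3 × 10⁻⁴ → UNSTABLE
  171–228 m: −αΔT+βΔS = −(1.8 × 10⁻⁴)(+0.1)+(7.1 × 10⁻⁴)(+2.13) = 1.5 × 10⁻³ → stable
The 167–171 m interval has Δρ < 0: lighter water underlies denser water.

167–171 m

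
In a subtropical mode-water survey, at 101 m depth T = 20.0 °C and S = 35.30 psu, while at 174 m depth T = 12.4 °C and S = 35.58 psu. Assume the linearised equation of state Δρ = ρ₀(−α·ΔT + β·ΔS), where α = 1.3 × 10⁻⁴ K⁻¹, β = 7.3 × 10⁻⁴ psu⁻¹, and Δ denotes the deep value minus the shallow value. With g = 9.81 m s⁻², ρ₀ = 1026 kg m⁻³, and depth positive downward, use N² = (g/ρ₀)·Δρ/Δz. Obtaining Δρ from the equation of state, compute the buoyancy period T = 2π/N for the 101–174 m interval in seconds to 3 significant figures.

496 s

ΔT = -7.6 K, ΔS = +0.28 psu (deep − shallow).
Δρ/ρ₀ = −αΔT + βΔS = 9.88 × 10⁻⁴ + 2.044 × 10⁻⁴ = 1.1924 × 10⁻³, so Δρ ≈ 1.223 kg m⁻³.
N² = (g/ρ₀)·Δρ/Δz = g·(Δρ/ρ₀)/Δz = 9.81 × 1.1924 × 10⁻³ / 73 = 1.6024 × 10⁻⁴ s⁻².
N = √(1.6024 × 10⁻⁴) = 0.012659 rad s⁻¹ → T = 2π/N = 496.34 s ≈ 496 s.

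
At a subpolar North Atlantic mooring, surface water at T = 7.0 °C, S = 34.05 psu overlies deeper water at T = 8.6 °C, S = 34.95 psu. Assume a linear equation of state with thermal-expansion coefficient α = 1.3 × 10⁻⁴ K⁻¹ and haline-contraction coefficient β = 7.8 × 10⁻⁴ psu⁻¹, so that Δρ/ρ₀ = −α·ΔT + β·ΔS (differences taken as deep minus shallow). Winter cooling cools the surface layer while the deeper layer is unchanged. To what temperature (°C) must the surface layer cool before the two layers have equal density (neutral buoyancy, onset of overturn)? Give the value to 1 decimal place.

Neutral buoyancy requires Δρ = 0, i.e. −α(T_deep − T_surf′) + β(S_deep − S_surf) = 0.
T_surf′ = T_deep − (β/α)·ΔS = 8.6 − (7.8 × 10⁻⁴/1.3 × 10⁻⁴)·(+0.90) = 3.200 °C.
Cooling required: 7.0 − (3.200) = 3.800 °C.

3.2 °C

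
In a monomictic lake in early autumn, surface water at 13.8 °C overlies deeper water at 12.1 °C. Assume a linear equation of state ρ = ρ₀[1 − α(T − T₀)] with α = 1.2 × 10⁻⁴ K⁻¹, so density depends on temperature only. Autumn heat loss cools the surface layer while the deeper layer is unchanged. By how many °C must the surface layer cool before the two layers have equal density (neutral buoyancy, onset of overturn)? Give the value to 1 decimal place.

1.7 °C

With temperature the only control, equal density requires T_surf′ = T_deep.
T_surf′ = 12.1 °C.
Cooling required: 13.8 − 12.1 = 1.7 °C.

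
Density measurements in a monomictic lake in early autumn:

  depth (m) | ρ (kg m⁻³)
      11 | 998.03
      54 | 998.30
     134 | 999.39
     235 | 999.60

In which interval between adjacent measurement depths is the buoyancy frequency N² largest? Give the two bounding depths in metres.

54–134 m

Compute the density gradient over each adjacent pair:
  11–54 m: Δρ/Δz = 0.27/43 = 6.3 × 10⁻³ kg m⁻⁴
  54–134 m: Δρ/Δz = 1.09/80 = 0.014 kg m⁻⁴
  134–235 m: Δρ/Δz = 0.21/101 = 2.1 × 10⁻³ kg m⁻⁴
The largest gradient is in the 54–134 m interval — the pycnocline.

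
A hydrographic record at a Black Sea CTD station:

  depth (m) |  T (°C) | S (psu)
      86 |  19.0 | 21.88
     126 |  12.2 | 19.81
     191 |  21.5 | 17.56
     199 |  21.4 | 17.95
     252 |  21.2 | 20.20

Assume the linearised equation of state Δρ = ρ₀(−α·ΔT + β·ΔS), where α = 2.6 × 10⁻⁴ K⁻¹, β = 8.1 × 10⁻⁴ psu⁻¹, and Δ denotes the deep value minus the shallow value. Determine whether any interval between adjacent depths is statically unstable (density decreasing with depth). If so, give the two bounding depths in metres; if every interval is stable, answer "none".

Evaluate Δρ/ρ₀ = −αΔT + βΔS across each adjacent pair:
  86–126 m: −αΔT+βΔS = −(2.6 × 10⁻⁴)(-6.8)+(8.1 × 10⁻⁴)(-2.07) = 9.1 × 10⁻⁵ → stable
  126–191 m: −αΔT+βΔS = −(2.6 × 10⁻⁴)(+9.3)+(8.1 × 10⁻⁴)(-2.25) = -4.2 × 10⁻³ → UNSTABLE
  191–199 m: −αΔT+βΔS = −(2.6 × 10⁻⁴)(-0.1)+(8.1 × 10⁻⁴)(+0.39) = 3.4 × 10⁻⁴ → stable
  199–252 m: −αΔT+βΔS = −(2.6 × 10⁻⁴)(-0.2)+(8.1 × 10⁻⁴)(+2.25) = 1.9 × 10⁻³ → stable
The 126–191 m interval has Δρ < 0: lighter water underlies denser water.

126–191 m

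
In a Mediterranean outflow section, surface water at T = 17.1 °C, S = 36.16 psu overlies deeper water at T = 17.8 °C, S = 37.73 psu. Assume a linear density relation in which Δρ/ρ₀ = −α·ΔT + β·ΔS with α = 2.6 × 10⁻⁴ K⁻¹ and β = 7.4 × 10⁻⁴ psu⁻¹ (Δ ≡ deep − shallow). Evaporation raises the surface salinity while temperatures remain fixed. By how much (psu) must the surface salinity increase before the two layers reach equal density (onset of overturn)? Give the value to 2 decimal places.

1.32 psu

Neutral buoyancy requires −α(T_deep − T_surf) + β(S_deep − S_surf′) = 0.
S_surf′ = S_deep − (α/β)·ΔT = 37.73 − (2.6 × 10⁻⁴/7.4 × 10⁻⁴)·(+0.7) = 37.4841 psu.
Increase required: 37.4841 − 36.16 = 1.3241 psu.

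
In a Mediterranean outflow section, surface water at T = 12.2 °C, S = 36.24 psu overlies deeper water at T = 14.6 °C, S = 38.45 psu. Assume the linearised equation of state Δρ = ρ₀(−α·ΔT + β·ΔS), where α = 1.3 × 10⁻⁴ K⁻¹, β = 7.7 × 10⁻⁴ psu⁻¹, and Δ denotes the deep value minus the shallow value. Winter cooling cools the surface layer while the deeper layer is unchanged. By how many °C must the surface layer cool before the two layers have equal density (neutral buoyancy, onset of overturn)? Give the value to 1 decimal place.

10.7 °C

Neutral buoyancy requires Δρ = 0, i.e. −α(T_deep − T_surf′) + β(S_deep − S_surf) = 0.
T_surf′ = T_deep − (β/α)·ΔS = 14.6 − (7.7 × 10⁻⁴/1.3 × 10⁻⁴)·(+2.21) = 1.510 °C.
Cooling required: 12.2 − (1.510) = 10.690 °C.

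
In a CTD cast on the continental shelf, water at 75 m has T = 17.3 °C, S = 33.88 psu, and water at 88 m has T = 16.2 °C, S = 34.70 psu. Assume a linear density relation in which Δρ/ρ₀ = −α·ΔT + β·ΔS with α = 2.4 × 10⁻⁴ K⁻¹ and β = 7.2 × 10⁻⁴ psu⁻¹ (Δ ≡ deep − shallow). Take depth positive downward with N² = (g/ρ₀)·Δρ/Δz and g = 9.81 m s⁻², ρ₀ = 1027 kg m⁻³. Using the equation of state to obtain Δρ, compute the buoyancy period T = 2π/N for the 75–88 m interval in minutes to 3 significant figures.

4.12 min

ΔT = -1.1 K, ΔS = +0.82 psu (deep − shallow).
Δρ/ρ₀ = −αΔT + βΔS = 2.64 × 10⁻⁴ + 5.904 × 10⁻⁴ = 8.544 × 10⁻⁴, so Δρ ≈ 0.8775 kg m⁻³.
N² = (g/ρ₀)·Δρ/Δz = g·(Δρ/ρ₀)/Δz = 9.81 × 8.544 × 10⁻⁴ / 13 = 6.4474 × 10⁻⁴ s⁻².
N = √(6.4474 × 10⁻⁴) = 0.025392 rad s⁻¹ → T = 2π/N = 247.45 s = 4.1242 min ≈ 4.12 min.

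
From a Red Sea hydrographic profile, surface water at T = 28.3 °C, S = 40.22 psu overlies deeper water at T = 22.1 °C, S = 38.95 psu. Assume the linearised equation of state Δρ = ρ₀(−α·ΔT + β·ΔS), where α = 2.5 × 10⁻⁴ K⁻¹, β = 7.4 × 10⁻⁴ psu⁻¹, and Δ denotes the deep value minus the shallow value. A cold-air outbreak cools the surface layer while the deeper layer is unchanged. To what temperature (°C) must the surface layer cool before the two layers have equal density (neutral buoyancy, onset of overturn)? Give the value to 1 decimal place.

25.9 °C

Neutral buoyancy requires Δρ = 0, i.e. −α(T_deep − T_surf′) + β(S_deep − S_surf) = 0.
T_surf′ = T_deep − (β/α)·ΔS = 22.1 − (7.4 × 10⁻⁴/2.5 × 10⁻⁴)·(-1.27) = 25.859 °C.
Cooling required: 28.3 − (25.859) = 2.441 °C.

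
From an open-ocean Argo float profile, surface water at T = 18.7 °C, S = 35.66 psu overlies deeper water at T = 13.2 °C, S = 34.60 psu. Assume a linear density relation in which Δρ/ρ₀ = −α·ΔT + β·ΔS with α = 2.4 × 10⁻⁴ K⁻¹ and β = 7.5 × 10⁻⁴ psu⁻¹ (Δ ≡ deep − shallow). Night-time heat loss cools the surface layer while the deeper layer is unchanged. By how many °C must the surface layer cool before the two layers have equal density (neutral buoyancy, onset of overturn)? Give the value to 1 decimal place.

2.2 °C

Neutral buoyancy requires Δρ = 0, i.e. −α(T_deep − T_surf′) + β(S_deep − S_surf) = 0.
T_surf′ = T_deep − (β/α)·ΔS = 13.2 − (7.5 × 10⁻⁴/2.4 × 10⁻⁴)·(-1.06) = 16.512 °C.
Cooling required: 18.7 − (16.512) = 2.188 °C.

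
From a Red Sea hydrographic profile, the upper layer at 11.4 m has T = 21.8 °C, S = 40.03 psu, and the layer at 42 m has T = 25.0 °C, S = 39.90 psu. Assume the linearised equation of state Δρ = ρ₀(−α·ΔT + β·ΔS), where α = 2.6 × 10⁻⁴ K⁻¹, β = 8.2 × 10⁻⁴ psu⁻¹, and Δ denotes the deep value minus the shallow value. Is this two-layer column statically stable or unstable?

unstable

ΔT = 25.0 − 21.8 = +3.2 K and ΔS = 39.90 − 40.03 = -0.13 psu (deep − shallow).
−αΔT = -8.32 × 10⁻⁴; βΔS = -1.066 × 10⁻⁴; sum Δρ/ρ₀ = -9.386 × 10⁻⁴.
Δρ/ρ₀ < 0, so Δρ < 0: deeper water is lighter → statically unstable; the column would overturn.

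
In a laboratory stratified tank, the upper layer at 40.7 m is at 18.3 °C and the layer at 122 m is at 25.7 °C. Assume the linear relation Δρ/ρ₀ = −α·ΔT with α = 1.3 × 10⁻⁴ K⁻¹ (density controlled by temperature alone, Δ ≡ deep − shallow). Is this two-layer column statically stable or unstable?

unstable

ΔT = 25.7 − 18.3 = +7.4 K, so Δρ/ρ₀ = −αΔT = -9.62 × 10⁻⁴.
Δρ/ρ₀ < 0, so Δρ < 0: deeper water is lighter → statically unstable; the column would overturn.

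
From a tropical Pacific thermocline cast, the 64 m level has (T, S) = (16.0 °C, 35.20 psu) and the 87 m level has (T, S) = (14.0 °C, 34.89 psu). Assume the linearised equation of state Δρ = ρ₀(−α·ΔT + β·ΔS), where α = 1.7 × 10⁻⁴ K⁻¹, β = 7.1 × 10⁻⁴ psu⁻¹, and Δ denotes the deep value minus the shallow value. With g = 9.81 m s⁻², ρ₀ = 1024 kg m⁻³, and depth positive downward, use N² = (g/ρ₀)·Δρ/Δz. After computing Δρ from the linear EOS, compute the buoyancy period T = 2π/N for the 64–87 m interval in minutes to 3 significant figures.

14.6 min

ΔT = -2.0 K, ΔS = -0.31 psu (deep − shallow).
Δρ/ρ₀ = −αΔT + βΔS = 3.40 × 10⁻⁴ − 2.201 × 10⁻⁴ = 1.199 × 10⁻⁴, so Δρ ≈ 0.1228 kg m⁻³.
N² = (g/ρ₀)·Δρ/Δz = g·(Δρ/ρ₀)/Δz = 9.81 × 1.199 × 10⁻⁴ / 23 = 5.1140 × 10⁻⁵ s⁻².
N = √(5.1140 × 10⁻⁵) = 7.1512 × 10⁻³ rad s⁻¹ → T = 2π/N = 878.62 s = 14.644 min ≈ 14.6 min.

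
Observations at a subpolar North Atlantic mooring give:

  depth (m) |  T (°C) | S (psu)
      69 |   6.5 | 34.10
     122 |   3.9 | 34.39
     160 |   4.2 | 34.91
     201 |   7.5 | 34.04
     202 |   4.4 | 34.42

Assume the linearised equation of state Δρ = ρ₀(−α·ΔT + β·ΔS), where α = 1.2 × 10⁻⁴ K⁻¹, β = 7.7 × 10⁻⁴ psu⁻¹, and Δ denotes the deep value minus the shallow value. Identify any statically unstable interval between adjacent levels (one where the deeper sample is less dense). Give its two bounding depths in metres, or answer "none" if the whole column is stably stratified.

160–201 m

Evaluate Δρ/ρ₀ = −αΔT + βΔS across each adjacent pair:
  69–122 m: −αΔT+βΔS = −(1.2 × 10⁻⁴)(-2.6)+(7.7 × 10⁻⁴)(+0.29) = 5.4 × 10⁻⁴ → stable
  122–160 m: −αΔT+βΔS = −(1.2 × 10⁻⁴)(+0.3)+(7.7 × 10⁻⁴)(+0.52) = 3.6 × 10⁻⁴ → stable
  160–201 m: −αΔT+βΔS = −(1.2 × 10⁻⁴)(+3.3)+(7.7 × 10⁻⁴)(-0.87) = -1.1 × 10⁻³ → UNSTABLE
  201–202 m: −αΔT+βΔS = −(1.2 × 10⁻⁴)(-3.1)+(7.7 × 10⁻⁴)(+0.38) = 6.6 × 10⁻⁴ → stable
The 160–201 m interval has Δρ < 0: lighter water underlies denser water.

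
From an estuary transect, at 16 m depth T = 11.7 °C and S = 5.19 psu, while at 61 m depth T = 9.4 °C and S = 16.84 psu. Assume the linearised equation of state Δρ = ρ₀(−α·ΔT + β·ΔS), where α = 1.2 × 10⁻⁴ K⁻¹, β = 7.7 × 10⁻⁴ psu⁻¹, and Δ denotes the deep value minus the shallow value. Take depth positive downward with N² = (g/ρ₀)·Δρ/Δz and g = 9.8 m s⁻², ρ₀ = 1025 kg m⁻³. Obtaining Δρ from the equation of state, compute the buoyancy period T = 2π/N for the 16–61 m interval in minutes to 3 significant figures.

ΔT = -2.3 K, ΔS = +11.65 psu (deep − shallow).
Δρ/ρ₀ = −αΔT + βΔS = 2.76 × 10⁻⁴ + 8.9705 × 10⁻³ = 9.2465 × 10⁻³, so Δρ ≈ 9.478 kg m⁻³.
N² = (g/ρ₀)·Δρ/Δz = g·(Δρ/ρ₀)/Δz = 9.8 × 9.2465 × 10⁻³ / 45 = 2.0137 × 10⁻³ s⁻².
N = √(2.0137 × 10⁻³) = 0.044874 rad s⁻¹ → T = 2π/N = 140.02 s = 2.3337 min ≈ 2.33 min.

2.33 min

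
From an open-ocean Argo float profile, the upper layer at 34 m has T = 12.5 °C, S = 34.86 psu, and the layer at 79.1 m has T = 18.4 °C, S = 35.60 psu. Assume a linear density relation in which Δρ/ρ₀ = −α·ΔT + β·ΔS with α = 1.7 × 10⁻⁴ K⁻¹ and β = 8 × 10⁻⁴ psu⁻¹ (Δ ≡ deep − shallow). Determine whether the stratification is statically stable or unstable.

ΔT = 18.4 − 12.5 = +5.9 K and ΔS = 35.60 − 34.86 = +0.74 psu (deep − shallow).
−αΔT = -1.003 × 10⁻³; βΔS = 5.92 × 10⁻⁴; sum Δρ/ρ₀ = -4.11 × 10⁻⁴.
Δρ/ρ₀ < 0, so Δρ < 0: deeper water is lighter → statically unstable; the column would overturn.

unstable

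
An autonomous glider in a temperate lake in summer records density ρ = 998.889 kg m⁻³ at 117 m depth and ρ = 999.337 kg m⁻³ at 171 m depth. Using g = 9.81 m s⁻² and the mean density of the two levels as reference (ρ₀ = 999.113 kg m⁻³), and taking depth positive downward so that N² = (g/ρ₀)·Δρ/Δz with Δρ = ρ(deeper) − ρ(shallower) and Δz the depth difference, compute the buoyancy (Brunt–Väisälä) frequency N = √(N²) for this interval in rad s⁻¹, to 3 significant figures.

Δρ = 999.337 − 998.889 = 0.448 kg m⁻³ over Δz = 171 − 117 = 54 m.
N² = (9.81/999.113) × (0.448/54) = 8.1459 × 10⁻⁵ s⁻².
N = √(8.1459 × 10⁻⁵) = 9.0255 × 10⁻³ rad s⁻¹ ≈ 9.03 × 10⁻³ rad s⁻¹.

9.03 × 10⁻³ rad s⁻¹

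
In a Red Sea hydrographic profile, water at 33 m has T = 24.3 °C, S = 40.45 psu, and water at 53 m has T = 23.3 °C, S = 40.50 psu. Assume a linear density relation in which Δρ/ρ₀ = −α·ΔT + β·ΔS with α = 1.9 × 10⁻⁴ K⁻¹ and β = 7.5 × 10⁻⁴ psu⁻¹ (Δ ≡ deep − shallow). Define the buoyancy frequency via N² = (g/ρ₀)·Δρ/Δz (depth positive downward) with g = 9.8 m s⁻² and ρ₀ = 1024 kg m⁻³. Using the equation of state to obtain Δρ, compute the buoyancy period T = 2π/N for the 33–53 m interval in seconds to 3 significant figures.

ΔT = -1.0 K, ΔS = +0.05 psu (deep − shallow).
Δρ/ρ₀ = −αΔT + βΔS = 1.90 × 10⁻⁴ + 3.75 × 10⁻⁵ = 2.275 × 10⁻⁴, so Δρ ≈ 0.2330 kg m⁻³.
N² = (g/ρ₀)·Δρ/Δz = g·(Δρ/ρ₀)/Δz = 9.8 × 2.275 × 10⁻⁴ / 20 = 1.1148 × 10⁻⁴ s⁻².
N = √(1.1148 × 10⁻⁴) = 0.010558 rad s⁻¹ → T = 2π/N = 595.11 s ≈ 595 s.

595 s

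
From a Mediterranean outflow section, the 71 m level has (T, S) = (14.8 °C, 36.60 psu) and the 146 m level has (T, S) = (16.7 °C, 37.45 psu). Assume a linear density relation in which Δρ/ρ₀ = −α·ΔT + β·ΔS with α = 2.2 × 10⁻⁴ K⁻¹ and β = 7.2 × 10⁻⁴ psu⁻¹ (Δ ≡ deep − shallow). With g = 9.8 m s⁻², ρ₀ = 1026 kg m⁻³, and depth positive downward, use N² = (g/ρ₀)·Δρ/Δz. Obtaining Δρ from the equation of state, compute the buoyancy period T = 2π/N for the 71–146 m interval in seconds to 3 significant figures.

ΔT = +1.9 K, ΔS = +0.85 psu (deep − shallow).
Δρ/ρ₀ = −αΔT + βΔS = -4.18 × 10⁻⁴ + 6.12 × 10⁻⁴ = 1.94 × 10⁻⁴, so Δρ ≈ 0.1990 kg m⁻³.
N² = (g/ρ₀)·Δρ/Δz = g·(Δρ/ρ₀)/Δz = 9.8 × 1.94 × 10⁻⁴ / 75 = 2.5349 × 10⁻⁵ s⁻².
N = √(2.5349 × 10⁻⁵) = 5.0348 × 10⁻³ rad s⁻¹ → T = 2π/N = 1.2480 × 10³ s ≈ 1.25 × 10³ s.

1.25 × 10³ s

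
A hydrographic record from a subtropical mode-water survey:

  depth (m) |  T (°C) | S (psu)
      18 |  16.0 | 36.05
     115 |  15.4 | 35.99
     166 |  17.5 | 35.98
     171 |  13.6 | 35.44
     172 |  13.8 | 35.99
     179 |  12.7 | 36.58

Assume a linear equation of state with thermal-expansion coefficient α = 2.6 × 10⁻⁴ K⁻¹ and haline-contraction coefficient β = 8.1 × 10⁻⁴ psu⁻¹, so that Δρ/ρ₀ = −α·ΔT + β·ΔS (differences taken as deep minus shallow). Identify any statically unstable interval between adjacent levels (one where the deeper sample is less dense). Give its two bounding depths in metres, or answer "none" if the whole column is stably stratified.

Evaluate Δρ/ρ₀ = −αΔT + βΔS across each adjacent pair:
  18–115 m: −αΔT+βΔS = −(2.6 × 10⁻⁴)(-0.6)+(8.1 × 10⁻⁴)(-0.06) = 1.1 × 10⁻⁴ → stable
  115–166 m: −αΔT+βΔS = −(2.6 × 10⁻⁴)(+2.1)+(8.1 × 10⁻⁴)(-0.01) = -5.5 × 10⁻⁴ → UNSTABLE
  166–171 m: −αΔT+βΔS = −(2.6 × 10⁻⁴)(-3.9)+(8.1 × 10⁻⁴)(-0.54) = 5.8 × 10⁻⁴ → stable
  171–172 m: −αΔT+βΔS = −(2.6 × 10⁻⁴)(+0.2)+(8.1 × 10⁻⁴)(+0.55) = 3.9 × 10⁻⁴ → stable
  172–179 m: −αΔT+βΔS = −(2.6 × 10⁻⁴)(-1.1)+(8.1 × 10⁻⁴)(+0.59) = 7.6 × 10⁻⁴ → stable
The 115–166 m interval has Δρ < 0: lighter water underlies denser water.

115–166 m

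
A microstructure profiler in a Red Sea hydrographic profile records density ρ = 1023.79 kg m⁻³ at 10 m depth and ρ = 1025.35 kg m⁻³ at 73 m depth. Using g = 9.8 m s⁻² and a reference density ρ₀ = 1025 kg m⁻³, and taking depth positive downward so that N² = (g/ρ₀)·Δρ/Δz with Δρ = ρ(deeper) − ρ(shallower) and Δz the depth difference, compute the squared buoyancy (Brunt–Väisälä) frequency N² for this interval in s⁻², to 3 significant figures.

Δρ = 1025.35 − 1023.79 = 1.56 kg m⁻³ over Δz = 73 − 10 = 63 m.
N² = (9.8/1025) × (1.56/63) = 2.3675 × 10⁻⁴ s⁻² ≈ 2.37 × 10⁻⁴ s⁻².

2.37 × 10⁻⁴ s⁻²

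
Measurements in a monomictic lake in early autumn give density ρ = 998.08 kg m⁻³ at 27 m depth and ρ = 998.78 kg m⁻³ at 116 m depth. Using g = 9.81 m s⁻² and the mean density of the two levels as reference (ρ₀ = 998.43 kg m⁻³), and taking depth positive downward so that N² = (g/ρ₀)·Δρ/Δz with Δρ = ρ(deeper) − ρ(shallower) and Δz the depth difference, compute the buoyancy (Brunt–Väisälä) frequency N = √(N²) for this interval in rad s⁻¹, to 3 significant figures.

8.79 × 10⁻³ rad s⁻¹

Δρ = 998.78 − 998.08 = 0.70 kg m⁻³ over Δz = 116 − 27 = 89 m.
N² = (9.81/998.43) × (0.70/89) = 7.7279 × 10⁻⁵ s⁻².
N = √(7.7279 × 10⁻⁵) = 8.7908 × 10⁻³ rad s⁻¹ ≈ 8.79 × 10⁻³ rad s⁻¹.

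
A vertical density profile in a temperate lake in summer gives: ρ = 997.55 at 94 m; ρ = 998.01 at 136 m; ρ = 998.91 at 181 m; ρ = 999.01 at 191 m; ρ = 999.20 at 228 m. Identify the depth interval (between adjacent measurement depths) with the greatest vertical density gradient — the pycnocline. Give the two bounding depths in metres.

136–181 m

Compute the density gradient over each adjacent pair:
  94–136 m: Δρ/Δz = 0.46/42 = 0.011 kg m⁻⁴
  136–181 m: Δρ/Δz = 0.90/45 = 0.020 kg m⁻⁴
  181–191 m: Δρ/Δz = 0.10/10 = 0.010 kg m⁻⁴
  191–228 m: Δρ/Δz = 0.19/37 = 5.1 × 10⁻³ kg m⁻⁴
The largest gradient is in the 136–181 m interval — the pycnocline.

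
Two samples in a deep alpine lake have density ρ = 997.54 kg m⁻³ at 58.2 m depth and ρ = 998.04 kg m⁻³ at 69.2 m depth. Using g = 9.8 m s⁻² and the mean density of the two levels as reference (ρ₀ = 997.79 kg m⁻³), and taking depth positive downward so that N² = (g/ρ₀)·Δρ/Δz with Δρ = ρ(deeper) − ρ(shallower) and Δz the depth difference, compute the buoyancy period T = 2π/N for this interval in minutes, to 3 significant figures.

4.96 min

Δρ = 998.04 − 997.54 = 0.50 kg m⁻³ over Δz = 69.2 − 58.2 = 11 m.
N² = (9.8/997.79) × (0.50/11) = 4.4644 × 10⁻⁴ s⁻².
N = √(4.4644 × 10⁻⁴) = 0.021129 rad s⁻¹, so T = 2π/N = 297.37 s = 4.9562 min ≈ 4.96 min.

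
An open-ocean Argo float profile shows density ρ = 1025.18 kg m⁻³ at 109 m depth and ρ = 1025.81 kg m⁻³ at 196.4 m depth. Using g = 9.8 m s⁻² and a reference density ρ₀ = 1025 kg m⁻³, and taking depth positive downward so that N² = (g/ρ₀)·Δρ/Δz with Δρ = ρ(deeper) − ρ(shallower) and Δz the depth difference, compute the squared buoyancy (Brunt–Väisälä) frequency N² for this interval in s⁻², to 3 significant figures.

6.89 × 10⁻⁵ s⁻²

Δρ = 1025.81 − 1025.18 = 0.63 kg m⁻³ over Δz = 196.4 − 109 = 87.4 m.
N² = (9.8/1025) × (0.63/87.4) = 6.8918 × 10⁻⁵ s⁻² ≈ 6.89 × 10⁻⁵ s⁻².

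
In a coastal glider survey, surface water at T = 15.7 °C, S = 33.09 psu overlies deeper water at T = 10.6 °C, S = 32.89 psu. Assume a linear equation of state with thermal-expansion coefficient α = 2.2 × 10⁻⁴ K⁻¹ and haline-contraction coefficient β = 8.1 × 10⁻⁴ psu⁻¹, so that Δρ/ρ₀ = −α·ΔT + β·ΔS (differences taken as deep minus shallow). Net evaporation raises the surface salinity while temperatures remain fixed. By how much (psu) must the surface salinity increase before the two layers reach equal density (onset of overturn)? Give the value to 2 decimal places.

Neutral buoyancy requires −α(T_deep − T_surf) + β(S_deep − S_surf′) = 0.
S_surf′ = S_deep − (α/β)·ΔT = 32.89 − (2.2 × 10⁻⁴/8.1 × 10⁻⁴)·(-5.1) = 34.2752 psu.
Increase required: 34.2752 − 33.09 = 1.1852 psu.

1.19 psu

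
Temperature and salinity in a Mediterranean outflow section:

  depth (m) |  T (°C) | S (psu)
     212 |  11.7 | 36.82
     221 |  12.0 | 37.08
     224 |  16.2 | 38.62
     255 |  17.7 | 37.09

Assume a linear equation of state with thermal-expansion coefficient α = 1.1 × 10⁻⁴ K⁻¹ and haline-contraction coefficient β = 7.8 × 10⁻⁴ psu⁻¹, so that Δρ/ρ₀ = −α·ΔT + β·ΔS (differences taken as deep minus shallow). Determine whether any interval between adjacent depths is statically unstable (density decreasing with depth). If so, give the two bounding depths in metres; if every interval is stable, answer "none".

Evaluate Δρ/ρ₀ = −αΔT + βΔS across each adjacent pair:
  212–221 m: −αΔT+βΔS = −(1.1 × 10⁻⁴)(+0.3)+(7.8 × 10⁻⁴)(+0.26) = 1.7 × 10⁻⁴ → stable
  221–224 m: −αΔT+βΔS = −(1.1 × 10⁻⁴)(+4.2)+(7.8 × 10⁻⁴)(+1.54) = 7.4 × 10⁻⁴ → stable
  224–255 m: −αΔT+βΔS = −(1.1 × 10⁻⁴)(+1.5)+(7.8 × 10⁻⁴)(-1.53) = -1.4 × 10⁻³ → UNSTABLE
The 224–255 m interval has Δρ < 0: lighter water underlies denser water.

224–255 m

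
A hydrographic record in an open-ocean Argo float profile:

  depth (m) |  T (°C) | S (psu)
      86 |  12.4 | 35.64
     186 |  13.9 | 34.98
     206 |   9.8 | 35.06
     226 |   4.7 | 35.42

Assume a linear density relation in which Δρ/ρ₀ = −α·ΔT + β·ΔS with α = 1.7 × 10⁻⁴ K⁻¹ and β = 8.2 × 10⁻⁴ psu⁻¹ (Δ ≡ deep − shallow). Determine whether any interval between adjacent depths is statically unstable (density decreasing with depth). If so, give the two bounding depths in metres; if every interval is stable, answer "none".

Evaluate Δρ/ρ₀ = −αΔT + βΔS across each adjacent pair:
  86–186 m: −αΔT+βΔS = −(1.7 × 10⁻⁴)(+1.5)+(8.2 × 10⁻⁴)(-0.66) = -8.0 × 10⁻⁴ → UNSTABLE
  186–206 m: −αΔT+βΔS = −(1.7 × 10⁻⁴)(-4.1)+(8.2 × 10⁻⁴)(+0.08) = 7.6 × 10⁻⁴ → stable
  206–226 m: −αΔT+βΔS = −(1.7 × 10⁻⁴)(-5.1)+(8.2 × 10⁻⁴)(+0.36) = 1.2 × 10⁻³ → stable
The 86–186 m interval has Δρ < 0: lighter water underlies denser water.

86–186 m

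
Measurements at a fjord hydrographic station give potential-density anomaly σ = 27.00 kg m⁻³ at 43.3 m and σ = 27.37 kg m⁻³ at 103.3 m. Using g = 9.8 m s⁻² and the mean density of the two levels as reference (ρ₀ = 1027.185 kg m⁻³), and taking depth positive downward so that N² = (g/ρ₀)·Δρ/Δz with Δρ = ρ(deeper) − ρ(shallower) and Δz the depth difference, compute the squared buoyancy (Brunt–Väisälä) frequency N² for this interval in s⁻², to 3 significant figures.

Δρ = 1027.37 − 1027.00 = 0.37 kg m⁻³ over Δz = 103.3 − 43.3 = 60 m.
N² = (9.8/1027.185) × (0.37/60) = 5.8834 × 10⁻⁵ s⁻² ≈ 5.88 × 10⁻⁵ s⁻².

5.88 × 10⁻⁵ s⁻²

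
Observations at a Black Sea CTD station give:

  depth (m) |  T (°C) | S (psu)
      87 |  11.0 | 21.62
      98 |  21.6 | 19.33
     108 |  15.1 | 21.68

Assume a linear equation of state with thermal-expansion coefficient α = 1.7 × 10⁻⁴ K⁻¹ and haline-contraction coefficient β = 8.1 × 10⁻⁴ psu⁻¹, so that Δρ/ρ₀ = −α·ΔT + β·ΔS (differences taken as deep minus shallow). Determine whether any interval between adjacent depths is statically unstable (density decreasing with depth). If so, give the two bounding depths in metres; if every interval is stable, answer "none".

Evaluate Δρ/ρ₀ = −αΔT + βΔS across each adjacent pair:
  87–98 m: −αΔT+βΔS = −(1.7 × 10⁻⁴)(+10.6)+(8.1 × 10⁻⁴)(-2.29) = -3.7 × 10⁻³ → UNSTABLE
  98–108 m: −αΔT+βΔS = −(1.7 × 10⁻⁴)(-6.5)+(8.1 × 10⁻⁴)(+2.35) = 3.0 × 10⁻³ → stable
The 87–98 m interval has Δρ < 0: lighter water underlies denser water.

87–98 m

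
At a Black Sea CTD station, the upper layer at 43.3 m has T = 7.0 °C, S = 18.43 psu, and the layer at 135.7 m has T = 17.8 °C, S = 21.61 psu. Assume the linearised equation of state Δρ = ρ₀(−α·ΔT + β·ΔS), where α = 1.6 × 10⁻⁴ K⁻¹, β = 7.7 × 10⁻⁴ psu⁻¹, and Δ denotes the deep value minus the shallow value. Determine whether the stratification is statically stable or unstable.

ΔT = 17.8 − 7.0 = +10.8 K and ΔS = 21.61 − 18.43 = +3.18 psu (deep − shallow).
−αΔT = -1.728 × 10⁻³; βΔS = 2.4486 × 10⁻³; sum Δρ/ρ₀ = 7.206 × 10⁻⁴.
Δρ/ρ₀ > 0, so Δρ > 0: deeper water is denser → statically stable.

stable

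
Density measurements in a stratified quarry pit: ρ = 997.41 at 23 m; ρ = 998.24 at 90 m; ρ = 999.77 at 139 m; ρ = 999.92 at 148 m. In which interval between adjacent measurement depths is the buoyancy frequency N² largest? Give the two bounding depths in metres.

90–139 m

Compute the density gradient over each adjacent pair:
  23–90 m: Δρ/Δz = 0.83/67 = 0.012 kg m⁻⁴
  90–139 m: Δρ/Δz = 1.53/49 = 0.031 kg m⁻⁴
  139–148 m: Δρ/Δz = 0.15/9 = 0.017 kg m⁻⁴
The largest gradient is in the 90–139 m interval — the pycnocline.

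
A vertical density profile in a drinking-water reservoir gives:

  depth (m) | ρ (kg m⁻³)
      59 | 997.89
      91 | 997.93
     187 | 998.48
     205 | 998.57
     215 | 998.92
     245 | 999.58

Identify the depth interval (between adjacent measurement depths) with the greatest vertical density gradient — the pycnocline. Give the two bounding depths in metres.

Compute the density gradient over each adjacent pair:
  59–91 m: Δρ/Δz = 0.04/32 = 1.3 × 10⁻³ kg m⁻⁴
  91–187 m: Δρ/Δz = 0.55/96 = 5.7 × 10⁻³ kg m⁻⁴
  187–205 m: Δρ/Δz = 0.09/18 = 5.0 × 10⁻³ kg m⁻⁴
  205–215 m: Δρ/Δz = 0.35/10 = 0.035 kg m⁻⁴
  215–245 m: Δρ/Δz = 0.66/30 = 0.022 kg m⁻⁴
The largest gradient is in the 205–215 m interval — the pycnocline.

205–215 m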